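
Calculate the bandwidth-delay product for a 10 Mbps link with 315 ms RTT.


BDP = bandwidth * RTT
= 10 Mbps * 315 ms
= 10 * 1e6 * 315 / 1000 bits
= 3150000 bits
= 393750 bytes
= 384.5215 KB
BDP = 3150000 bits (393750 bytes)


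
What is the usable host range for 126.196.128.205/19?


Network: 126.196.128.0
Broadcast: 126.196.159.255
First usable = network + 1
Last usable = broadcast - 1
Range: 126.196.128.1 to 126.196.159.254


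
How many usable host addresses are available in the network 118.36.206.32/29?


Host bits = 32 - 29 = 3
Total addresses = 2^3 = 8
Usable = total - 2 (network and broadcast)
Usable hosts: 6


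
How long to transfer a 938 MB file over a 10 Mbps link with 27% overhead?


Effective throughput = 10 * (1 - 27/100) = 7.3 Mbps
File size in Mb = 938 * 8 = 7504 Mb
Time = 7504 / 7.3
Time = 1027.9452 seconds


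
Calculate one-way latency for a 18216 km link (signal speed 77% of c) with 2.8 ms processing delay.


Speed = 0.77 * 3e5 km/s = 231000 km/s
Propagation delay = 18216 / 231000 = 0.0789 s = 78.8571 ms
Processing delay = 2.8 ms
Total one-way latency = 81.6571 ms


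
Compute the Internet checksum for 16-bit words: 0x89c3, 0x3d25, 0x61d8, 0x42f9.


Sum all words (with carry folding):
+ 0x89c3 = 0x89c3
+ 0x3d25 = 0xc6e8
+ 0x61d8 = 0x28c1
+ 0x42f9 = 0x6bba
One's complement: ~0x6bba
Checksum = 0x9445


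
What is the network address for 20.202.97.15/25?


IP:   00010100.11001010.01100001.00001111
Mask: 11111111.11111111.11111111.10000000
AND operation:
Net:  00010100.11001010.01100001.00000000
Network: 20.202.97.0/25


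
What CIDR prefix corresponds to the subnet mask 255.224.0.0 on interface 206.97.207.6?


Binary: 11111111.11100000.00000000.00000000
Count leading 1s
Prefix: /11


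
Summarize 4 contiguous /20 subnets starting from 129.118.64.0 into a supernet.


Original prefix: /20
Number of subnets: 4 = 2^2
New prefix = 20 - 2 = 18
Supernet: 129.118.64.0/18


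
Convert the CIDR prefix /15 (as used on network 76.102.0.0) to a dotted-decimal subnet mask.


/15 means 15 network bits, 17 host bits
Binary: 11111111111111100000000000000000
Mask: 255.254.0.0


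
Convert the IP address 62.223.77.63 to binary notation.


62 = 00111110
223 = 11011111
77 = 01001101
63 = 00111111
Binary: 00111110.11011111.01001101.00111111


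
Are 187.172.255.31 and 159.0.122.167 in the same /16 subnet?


Mask: 255.255.0.0
187.172.255.31 AND mask = 187.172.0.0
159.0.122.167 AND mask = 159.0.0.0
No, different subnets (187.172.0.0 vs 159.0.0.0)


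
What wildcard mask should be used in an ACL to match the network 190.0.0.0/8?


Subnet mask: 255.0.0.0
Wildcard = 255.255.255.255 - subnet mask
255 - 255 = 0
255 - 0 = 255
255 - 0 = 255
255 - 0 = 255
Wildcard: 0.255.255.255


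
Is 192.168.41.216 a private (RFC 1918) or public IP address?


RFC 1918 private ranges:
  10.0.0.0/8 (10.0.0.0 - 10.255.255.255)
  172.16.0.0/12 (172.16.0.0 - 172.31.255.255)
  192.168.0.0/16 (192.168.0.0 - 192.168.255.255)
Private (in 192.168.0.0/16)


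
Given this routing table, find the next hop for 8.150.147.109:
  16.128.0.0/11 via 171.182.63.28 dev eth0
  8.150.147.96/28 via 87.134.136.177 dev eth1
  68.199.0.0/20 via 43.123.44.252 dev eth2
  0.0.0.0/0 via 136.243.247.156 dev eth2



Longest prefix match for 8.150.147.109:
  /11 16.128.0.0: no
  /28 8.150.147.96: MATCH
  /20 68.199.0.0: no
  /0 0.0.0.0: MATCH
Selected: next-hop 87.134.136.177 via eth1 (matched /28)


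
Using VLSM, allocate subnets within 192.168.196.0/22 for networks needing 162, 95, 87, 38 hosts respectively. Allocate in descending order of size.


162 hosts -> /24 (254 usable): 192.168.196.0/24
95 hosts -> /25 (126 usable): 192.168.197.0/25
87 hosts -> /25 (126 usable): 192.168.197.128/25
38 hosts -> /26 (62 usable): 192.168.198.0/26
Allocation: 192.168.196.0/24 (162 hosts, 254 usable); 192.168.197.0/25 (95 hosts, 126 usable); 192.168.197.128/25 (87 hosts, 126 usable); 192.168.198.0/26 (38 hosts, 62 usable)


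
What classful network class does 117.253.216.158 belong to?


First octet: 117
Binary: 01110101
0xxxxxxx -> Class A (1-126)
Class A, default mask 255.0.0.0 (/8)


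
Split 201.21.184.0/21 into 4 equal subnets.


New prefix = 21 + 2 = 23
Each subnet has 512 addresses
  201.21.184.0/23
  201.21.186.0/23
  201.21.188.0/23
  201.21.190.0/23
Subnets: 201.21.184.0/23, 201.21.186.0/23, 201.21.188.0/23, 201.21.190.0/23


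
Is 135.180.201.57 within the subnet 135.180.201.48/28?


Subnet network: 135.180.201.48
Test IP AND mask: 135.180.201.48
Yes, 135.180.201.57 is in 135.180.201.48/28


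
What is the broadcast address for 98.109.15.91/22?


Network: 98.109.12.0/22
Host bits = 10
Set all host bits to 1:
Broadcast: 98.109.15.255


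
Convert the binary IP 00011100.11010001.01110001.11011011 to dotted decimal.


00011100 = 28
11010001 = 209
01110001 = 113
11011011 = 219
IP: 28.209.113.219


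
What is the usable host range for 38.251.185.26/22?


Network: 38.251.184.0
Broadcast: 38.251.187.255
First usable = network + 1
Last usable = broadcast - 1
Range: 38.251.184.1 to 38.251.187.254


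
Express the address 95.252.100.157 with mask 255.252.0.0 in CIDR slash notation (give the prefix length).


Binary: 11111111.11111100.00000000.00000000
Count leading 1s
Prefix: /14


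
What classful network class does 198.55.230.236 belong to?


First octet: 198
Binary: 11000110
110xxxxx -> Class C (192-223)
Class C, default mask 255.255.255.0 (/24)


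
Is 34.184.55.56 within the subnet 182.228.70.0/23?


Subnet network: 182.228.70.0
Test IP AND mask: 34.184.54.0
No, 34.184.55.56 is not in 182.228.70.0/23


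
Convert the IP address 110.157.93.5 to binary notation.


110 = 01101110
157 = 10011101
93 = 01011101
5 = 00000101
Binary: 01101110.10011101.01011101.00000101


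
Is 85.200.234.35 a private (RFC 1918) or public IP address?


RFC 1918 private ranges:
  10.0.0.0/8 (10.0.0.0 - 10.255.255.255)
  172.16.0.0/12 (172.16.0.0 - 172.31.255.255)
  192.168.0.0/16 (192.168.0.0 - 192.168.255.255)
Public (not in any RFC 1918 range)


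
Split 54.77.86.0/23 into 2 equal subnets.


New prefix = 23 + 1 = 24
Each subnet has 256 addresses
  54.77.86.0/24
  54.77.87.0/24
Subnets: 54.77.86.0/24, 54.77.87.0/24


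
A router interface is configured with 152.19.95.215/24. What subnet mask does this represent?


/24 means 24 network bits, 8 host bits
Binary: 11111111111111111111111100000000
Mask: 255.255.255.0


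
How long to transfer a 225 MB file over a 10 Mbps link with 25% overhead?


Effective throughput = 10 * (1 - 25/100) = 7.5 Mbps
File size in Mb = 225 * 8 = 1800 Mb
Time = 1800 / 7.5
Time = 240 seconds


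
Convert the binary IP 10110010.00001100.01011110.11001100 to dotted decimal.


10110010 = 178
00001100 = 12
01011110 = 94
11001100 = 204
IP: 178.12.94.204


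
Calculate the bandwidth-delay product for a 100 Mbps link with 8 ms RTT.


BDP = bandwidth * RTT
= 100 Mbps * 8 ms
= 100 * 1e6 * 8 / 1000 bits
= 800000 bits
= 100000 bytes
= 97.6562 KB
BDP = 800000 bits (100000 bytes)


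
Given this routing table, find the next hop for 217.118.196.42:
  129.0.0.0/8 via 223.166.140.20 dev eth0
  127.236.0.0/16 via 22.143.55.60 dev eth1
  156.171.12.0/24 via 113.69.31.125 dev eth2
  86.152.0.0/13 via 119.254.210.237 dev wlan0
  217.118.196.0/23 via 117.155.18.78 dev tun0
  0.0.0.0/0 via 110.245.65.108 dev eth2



Longest prefix match for 217.118.196.42:
  /8 129.0.0.0: no
  /16 127.236.0.0: no
  /24 156.171.12.0: no
  /13 86.152.0.0: no
  /23 217.118.196.0: MATCH
  /0 0.0.0.0: MATCH
Selected: next-hop 117.155.18.78 via tun0 (matched /23)


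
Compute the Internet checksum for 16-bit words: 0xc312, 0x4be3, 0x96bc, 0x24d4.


Sum all words (with carry folding):
+ 0xc312 = 0xc312
+ 0x4be3 = 0x0ef6
+ 0x96bc = 0xa5b2
+ 0x24d4 = 0xca86
One's complement: ~0xca86
Checksum = 0x3579


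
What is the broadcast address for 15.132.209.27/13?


Network: 15.128.0.0/13
Host bits = 19
Set all host bits to 1:
Broadcast: 15.135.255.255


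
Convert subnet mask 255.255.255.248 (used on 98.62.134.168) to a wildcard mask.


Subnet mask: 255.255.255.248
Wildcard = 255.255.255.255 - subnet mask
255 - 255 = 0
255 - 255 = 0
255 - 255 = 0
255 - 248 = 7
Wildcard: 0.0.0.7


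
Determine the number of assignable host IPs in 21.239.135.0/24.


Host bits = 32 - 24 = 8
Total addresses = 2^8 = 256
Usable = total - 2 (network and broadcast)
Usable hosts: 254


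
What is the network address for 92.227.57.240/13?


IP:   01011100.11100011.00111001.11110000
Mask: 11111111.11111000.00000000.00000000
AND operation:
Net:  01011100.11100000.00000000.00000000
Network: 92.224.0.0/13


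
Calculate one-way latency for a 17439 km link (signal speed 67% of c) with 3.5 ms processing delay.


Speed = 0.67 * 3e5 km/s = 201000 km/s
Propagation delay = 17439 / 201000 = 0.0868 s = 86.7612 ms
Processing delay = 3.5 ms
Total one-way latency = 90.2612 ms


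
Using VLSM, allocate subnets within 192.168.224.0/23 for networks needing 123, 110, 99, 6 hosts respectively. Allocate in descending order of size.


123 hosts -> /25 (126 usable): 192.168.224.0/25
110 hosts -> /25 (126 usable): 192.168.224.128/25
99 hosts -> /25 (126 usable): 192.168.225.0/25
6 hosts -> /29 (6 usable): 192.168.225.128/29
Allocation: 192.168.224.0/25 (123 hosts, 126 usable); 192.168.224.128/25 (110 hosts, 126 usable); 192.168.225.0/25 (99 hosts, 126 usable); 192.168.225.128/29 (6 hosts, 6 usable)


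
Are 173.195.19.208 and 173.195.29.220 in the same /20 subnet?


Mask: 255.255.240.0
173.195.19.208 AND mask = 173.195.16.0
173.195.29.220 AND mask = 173.195.16.0
Yes, same subnet (173.195.16.0)


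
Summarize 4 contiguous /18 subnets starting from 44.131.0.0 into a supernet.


Original prefix: /18
Number of subnets: 4 = 2^2
New prefix = 18 - 2 = 16
Supernet: 44.131.0.0/16


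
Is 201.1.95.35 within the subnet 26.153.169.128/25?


Subnet network: 26.153.169.128
Test IP AND mask: 201.1.95.0
No, 201.1.95.35 is not in 26.153.169.128/25


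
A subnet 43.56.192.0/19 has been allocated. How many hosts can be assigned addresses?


Host bits = 32 - 19 = 13
Total addresses = 2^13 = 8192
Usable = total - 2 (network and broadcast)
Usable hosts: 8190


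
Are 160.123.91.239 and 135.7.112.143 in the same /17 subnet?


Mask: 255.255.128.0
160.123.91.239 AND mask = 160.123.0.0
135.7.112.143 AND mask = 135.7.0.0
No, different subnets (160.123.0.0 vs 135.7.0.0)


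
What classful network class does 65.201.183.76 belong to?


First octet: 65
Binary: 01000001
0xxxxxxx -> Class A (1-126)
Class A, default mask 255.0.0.0 (/8)


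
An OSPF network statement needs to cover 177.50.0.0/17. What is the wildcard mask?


Subnet mask: 255.255.128.0
Wildcard = 255.255.255.255 - subnet mask
255 - 255 = 0
255 - 255 = 0
255 - 128 = 127
255 - 0 = 255
Wildcard: 0.0.127.255


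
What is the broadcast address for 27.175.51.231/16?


Network: 27.175.0.0/16
Host bits = 16
Set all host bits to 1:
Broadcast: 27.175.255.255


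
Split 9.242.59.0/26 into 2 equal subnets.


New prefix = 26 + 1 = 27
Each subnet has 32 addresses
  9.242.59.0/27
  9.242.59.32/27
Subnets: 9.242.59.0/27, 9.242.59.32/27


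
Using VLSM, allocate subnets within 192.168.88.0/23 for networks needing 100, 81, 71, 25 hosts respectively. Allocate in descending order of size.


100 hosts -> /25 (126 usable): 192.168.88.0/25
81 hosts -> /25 (126 usable): 192.168.88.128/25
71 hosts -> /25 (126 usable): 192.168.89.0/25
25 hosts -> /27 (30 usable): 192.168.89.128/27
Allocation: 192.168.88.0/25 (100 hosts, 126 usable); 192.168.88.128/25 (81 hosts, 126 usable); 192.168.89.0/25 (71 hosts, 126 usable); 192.168.89.128/27 (25 hosts, 30 usable)


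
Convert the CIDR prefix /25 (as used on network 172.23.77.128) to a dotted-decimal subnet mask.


/25 means 25 network bits, 7 host bits
Binary: 11111111111111111111111110000000
Mask: 255.255.255.128


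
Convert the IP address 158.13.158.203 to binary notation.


158 = 10011110
13 = 00001101
158 = 10011110
203 = 11001011
Binary: 10011110.00001101.10011110.11001011


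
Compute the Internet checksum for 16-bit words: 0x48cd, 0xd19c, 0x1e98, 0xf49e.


Sum all words (with carry folding):
+ 0x48cd = 0x48cd
+ 0xd19c = 0x1a6a
+ 0x1e98 = 0x3902
+ 0xf49e = 0x2da1
One's complement: ~0x2da1
Checksum = 0xd25e


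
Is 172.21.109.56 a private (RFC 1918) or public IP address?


RFC 1918 private ranges:
  10.0.0.0/8 (10.0.0.0 - 10.255.255.255)
  172.16.0.0/12 (172.16.0.0 - 172.31.255.255)
  192.168.0.0/16 (192.168.0.0 - 192.168.255.255)
Private (in 172.16.0.0/12)


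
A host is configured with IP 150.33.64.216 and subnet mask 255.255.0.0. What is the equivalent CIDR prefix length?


Binary: 11111111.11111111.00000000.00000000
Count leading 1s
Prefix: /16


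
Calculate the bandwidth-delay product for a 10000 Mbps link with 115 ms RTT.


BDP = bandwidth * RTT
= 10000 Mbps * 115 ms
= 10000 * 1e6 * 115 / 1000 bits
= 1150000000 bits
= 143750000 bytes
= 140380.8594 KB
BDP = 1150000000 bits (143750000 bytes)


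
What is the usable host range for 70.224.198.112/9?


Network: 70.128.0.0
Broadcast: 70.255.255.255
First usable = network + 1
Last usable = broadcast - 1
Range: 70.128.0.1 to 70.255.255.254


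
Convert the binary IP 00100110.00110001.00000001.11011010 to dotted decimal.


00100110 = 38
00110001 = 49
00000001 = 1
11011010 = 218
IP: 38.49.1.218


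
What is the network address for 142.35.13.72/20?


IP:   10001110.00100011.00001101.01001000
Mask: 11111111.11111111.11110000.00000000
AND operation:
Net:  10001110.00100011.00000000.00000000
Network: 142.35.0.0/20


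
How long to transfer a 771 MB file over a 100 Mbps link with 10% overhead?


Effective throughput = 100 * (1 - 10/100) = 90 Mbps
File size in Mb = 771 * 8 = 6168 Mb
Time = 6168 / 90
Time = 68.5333 seconds


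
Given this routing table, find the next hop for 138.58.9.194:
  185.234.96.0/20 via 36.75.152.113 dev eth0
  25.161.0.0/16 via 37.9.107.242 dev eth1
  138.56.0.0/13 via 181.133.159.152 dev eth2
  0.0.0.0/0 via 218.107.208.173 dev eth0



Longest prefix match for 138.58.9.194:
  /20 185.234.96.0: no
  /16 25.161.0.0: no
  /13 138.56.0.0: MATCH
  /0 0.0.0.0: MATCH
Selected: next-hop 181.133.159.152 via eth2 (matched /13)


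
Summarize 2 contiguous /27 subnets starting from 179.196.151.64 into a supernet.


Original prefix: /27
Number of subnets: 2 = 2^1
New prefix = 27 - 1 = 26
Supernet: 179.196.151.64/26


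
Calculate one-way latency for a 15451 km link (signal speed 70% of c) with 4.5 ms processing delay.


Speed = 0.7 * 3e5 km/s = 210000 km/s
Propagation delay = 15451 / 210000 = 0.0736 s = 73.5762 ms
Processing delay = 4.5 ms
Total one-way latency = 78.0762 ms


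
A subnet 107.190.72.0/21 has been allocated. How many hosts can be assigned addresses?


Host bits = 32 - 21 = 11
Total addresses = 2^11 = 2048
Usable = total - 2 (network and broadcast)
Usable hosts: 2046


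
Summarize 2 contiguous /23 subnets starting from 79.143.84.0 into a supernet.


Original prefix: /23
Number of subnets: 2 = 2^1
New prefix = 23 - 1 = 22
Supernet: 79.143.84.0/22


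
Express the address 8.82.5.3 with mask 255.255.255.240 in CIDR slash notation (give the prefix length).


Binary: 11111111.11111111.11111111.11110000
Count leading 1s
Prefix: /28


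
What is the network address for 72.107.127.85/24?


IP:   01001000.01101011.01111111.01010101
Mask: 11111111.11111111.11111111.00000000
AND operation:
Net:  01001000.01101011.01111111.00000000
Network: 72.107.127.0/24


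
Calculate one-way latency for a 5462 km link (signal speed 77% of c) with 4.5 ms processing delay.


Speed = 0.77 * 3e5 km/s = 231000 km/s
Propagation delay = 5462 / 231000 = 0.0236 s = 23.645 ms
Processing delay = 4.5 ms
Total one-way latency = 28.145 ms


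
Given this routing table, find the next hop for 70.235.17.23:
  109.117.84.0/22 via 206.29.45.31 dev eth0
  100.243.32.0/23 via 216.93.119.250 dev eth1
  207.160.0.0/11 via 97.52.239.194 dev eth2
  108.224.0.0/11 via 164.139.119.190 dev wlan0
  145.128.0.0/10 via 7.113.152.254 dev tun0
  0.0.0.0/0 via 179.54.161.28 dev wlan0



Longest prefix match for 70.235.17.23:
  /22 109.117.84.0: no
  /23 100.243.32.0: no
  /11 207.160.0.0: no
  /11 108.224.0.0: no
  /10 145.128.0.0: no
  /0 0.0.0.0: MATCH
Selected: next-hop 179.54.161.28 via wlan0 (matched /0)


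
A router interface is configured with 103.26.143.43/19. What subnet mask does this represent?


/19 means 19 network bits, 13 host bits
Binary: 11111111111111111110000000000000
Mask: 255.255.224.0


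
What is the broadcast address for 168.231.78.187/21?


Network: 168.231.72.0/21
Host bits = 11
Set all host bits to 1:
Broadcast: 168.231.79.255


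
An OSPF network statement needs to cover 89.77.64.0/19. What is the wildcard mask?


Subnet mask: 255.255.224.0
Wildcard = 255.255.255.255 - subnet mask
255 - 255 = 0
255 - 255 = 0
255 - 224 = 31
255 - 0 = 255
Wildcard: 0.0.31.255


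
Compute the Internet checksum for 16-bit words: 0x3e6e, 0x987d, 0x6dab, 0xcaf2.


Sum all words (with carry folding):
+ 0x3e6e = 0x3e6e
+ 0x987d = 0xd6eb
+ 0x6dab = 0x4497
+ 0xcaf2 = 0x0f8a
One's complement: ~0x0f8a
Checksum = 0xf075


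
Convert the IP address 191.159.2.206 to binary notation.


191 = 10111111
159 = 10011111
2 = 00000010
206 = 11001110
Binary: 10111111.10011111.00000010.11001110


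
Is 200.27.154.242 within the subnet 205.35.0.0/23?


Subnet network: 205.35.0.0
Test IP AND mask: 200.27.154.0
No, 200.27.154.242 is not in 205.35.0.0/23


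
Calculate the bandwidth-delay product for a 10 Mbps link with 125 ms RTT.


BDP = bandwidth * RTT
= 10 Mbps * 125 ms
= 10 * 1e6 * 125 / 1000 bits
= 1250000 bits
= 156250 bytes
= 152.5879 KB
BDP = 1250000 bits (156250 bytes)


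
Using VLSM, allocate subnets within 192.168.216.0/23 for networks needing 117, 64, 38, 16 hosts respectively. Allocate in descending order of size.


117 hosts -> /25 (126 usable): 192.168.216.0/25
64 hosts -> /25 (126 usable): 192.168.216.128/25
38 hosts -> /26 (62 usable): 192.168.217.0/26
16 hosts -> /27 (30 usable): 192.168.217.64/27
Allocation: 192.168.216.0/25 (117 hosts, 126 usable); 192.168.216.128/25 (64 hosts, 126 usable); 192.168.217.0/26 (38 hosts, 62 usable); 192.168.217.64/27 (16 hosts, 30 usable)


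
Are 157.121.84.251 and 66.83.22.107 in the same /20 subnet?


Mask: 255.255.240.0
157.121.84.251 AND mask = 157.121.80.0
66.83.22.107 AND mask = 66.83.16.0
No, different subnets (157.121.80.0 vs 66.83.16.0)


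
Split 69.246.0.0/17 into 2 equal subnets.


New prefix = 17 + 1 = 18
Each subnet has 16384 addresses
  69.246.0.0/18
  69.246.64.0/18
Subnets: 69.246.0.0/18, 69.246.64.0/18


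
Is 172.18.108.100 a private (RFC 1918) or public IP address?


RFC 1918 private ranges:
  10.0.0.0/8 (10.0.0.0 - 10.255.255.255)
  172.16.0.0/12 (172.16.0.0 - 172.31.255.255)
  192.168.0.0/16 (192.168.0.0 - 192.168.255.255)
Private (in 172.16.0.0/12)


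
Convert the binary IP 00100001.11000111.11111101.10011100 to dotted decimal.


00100001 = 33
11000111 = 199
11111101 = 253
10011100 = 156
IP: 33.199.253.156


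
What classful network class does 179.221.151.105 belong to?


First octet: 179
Binary: 10110011
10xxxxxx -> Class B (128-191)
Class B, default mask 255.255.0.0 (/16)


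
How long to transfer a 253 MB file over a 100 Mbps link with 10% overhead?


Effective throughput = 100 * (1 - 10/100) = 90 Mbps
File size in Mb = 253 * 8 = 2024 Mb
Time = 2024 / 90
Time = 22.4889 seconds


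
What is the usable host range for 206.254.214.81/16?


Network: 206.254.0.0
Broadcast: 206.254.255.255
First usable = network + 1
Last usable = broadcast - 1
Range: 206.254.0.1 to 206.254.255.254


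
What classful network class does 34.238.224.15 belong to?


First octet: 34
Binary: 00100010
0xxxxxxx -> Class A (1-126)
Class A, default mask 255.0.0.0 (/8)


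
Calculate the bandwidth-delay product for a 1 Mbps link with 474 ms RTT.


BDP = bandwidth * RTT
= 1 Mbps * 474 ms
= 1 * 1e6 * 474 / 1000 bits
= 474000 bits
= 59250 bytes
= 57.8613 KB
BDP = 474000 bits (59250 bytes)


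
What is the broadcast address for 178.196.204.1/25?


Network: 178.196.204.0/25
Host bits = 7
Set all host bits to 1:
Broadcast: 178.196.204.127


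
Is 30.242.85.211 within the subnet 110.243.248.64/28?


Subnet network: 110.243.248.64
Test IP AND mask: 30.242.85.208
No, 30.242.85.211 is not in 110.243.248.64/28


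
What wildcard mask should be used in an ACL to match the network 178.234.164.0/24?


Subnet mask: 255.255.255.0
Wildcard = 255.255.255.255 - subnet mask
255 - 255 = 0
255 - 255 = 0
255 - 255 = 0
255 - 0 = 255
Wildcard: 0.0.0.255


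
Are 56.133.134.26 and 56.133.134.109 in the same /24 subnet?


Mask: 255.255.255.0
56.133.134.26 AND mask = 56.133.134.0
56.133.134.109 AND mask = 56.133.134.0
Yes, same subnet (56.133.134.0)


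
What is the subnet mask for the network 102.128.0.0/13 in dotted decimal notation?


/13 means 13 network bits, 19 host bits
Binary: 11111111111110000000000000000000
Mask: 255.248.0.0


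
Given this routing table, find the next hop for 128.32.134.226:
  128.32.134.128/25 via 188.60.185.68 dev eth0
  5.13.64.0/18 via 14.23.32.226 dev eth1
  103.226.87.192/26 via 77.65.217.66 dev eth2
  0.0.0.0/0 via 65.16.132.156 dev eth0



Longest prefix match for 128.32.134.226:
  /25 128.32.134.128: MATCH
  /18 5.13.64.0: no
  /26 103.226.87.192: no
  /0 0.0.0.0: MATCH
Selected: next-hop 188.60.185.68 via eth0 (matched /25)


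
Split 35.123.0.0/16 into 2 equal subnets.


New prefix = 16 + 1 = 17
Each subnet has 32768 addresses
  35.123.0.0/17
  35.123.128.0/17
Subnets: 35.123.0.0/17, 35.123.128.0/17


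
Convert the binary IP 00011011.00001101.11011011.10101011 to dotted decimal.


00011011 = 27
00001101 = 13
11011011 = 219
10101011 = 171
IP: 27.13.219.171


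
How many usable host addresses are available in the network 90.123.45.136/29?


Host bits = 32 - 29 = 3
Total addresses = 2^3 = 8
Usable = total - 2 (network and broadcast)
Usable hosts: 6


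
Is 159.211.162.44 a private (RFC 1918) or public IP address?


RFC 1918 private ranges:
  10.0.0.0/8 (10.0.0.0 - 10.255.255.255)
  172.16.0.0/12 (172.16.0.0 - 172.31.255.255)
  192.168.0.0/16 (192.168.0.0 - 192.168.255.255)
Public (not in any RFC 1918 range)


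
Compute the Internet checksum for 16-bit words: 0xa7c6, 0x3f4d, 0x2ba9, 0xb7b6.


Sum all words (with carry folding):
+ 0xa7c6 = 0xa7c6
+ 0x3f4d = 0xe713
+ 0x2ba9 = 0x12bd
+ 0xb7b6 = 0xca73
One's complement: ~0xca73
Checksum = 0x358c


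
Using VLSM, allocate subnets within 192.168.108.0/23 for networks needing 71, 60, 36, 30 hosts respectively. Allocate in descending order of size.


71 hosts -> /25 (126 usable): 192.168.108.0/25
60 hosts -> /26 (62 usable): 192.168.108.128/26
36 hosts -> /26 (62 usable): 192.168.108.192/26
30 hosts -> /27 (30 usable): 192.168.109.0/27
Allocation: 192.168.108.0/25 (71 hosts, 126 usable); 192.168.108.128/26 (60 hosts, 62 usable); 192.168.108.192/26 (36 hosts, 62 usable); 192.168.109.0/27 (30 hosts, 30 usable)


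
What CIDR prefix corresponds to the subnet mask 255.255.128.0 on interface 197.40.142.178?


Binary: 11111111.11111111.10000000.00000000
Count leading 1s
Prefix: /17


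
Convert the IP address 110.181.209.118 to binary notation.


110 = 01101110
181 = 10110101
209 = 11010001
118 = 01110110
Binary: 01101110.10110101.11010001.01110110


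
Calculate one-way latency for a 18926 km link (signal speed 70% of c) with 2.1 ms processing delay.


Speed = 0.7 * 3e5 km/s = 210000 km/s
Propagation delay = 18926 / 210000 = 0.0901 s = 90.1238 ms
Processing delay = 2.1 ms
Total one-way latency = 92.2238 ms


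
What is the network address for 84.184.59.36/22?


IP:   01010100.10111000.00111011.00100100
Mask: 11111111.11111111.11111100.00000000
AND operation:
Net:  01010100.10111000.00111000.00000000
Network: 84.184.56.0/22


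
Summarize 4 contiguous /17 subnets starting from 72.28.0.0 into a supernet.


Original prefix: /17
Number of subnets: 4 = 2^2
New prefix = 17 - 2 = 15
Supernet: 72.28.0.0/15


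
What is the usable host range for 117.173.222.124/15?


Network: 117.172.0.0
Broadcast: 117.173.255.255
First usable = network + 1
Last usable = broadcast - 1
Range: 117.172.0.1 to 117.173.255.254


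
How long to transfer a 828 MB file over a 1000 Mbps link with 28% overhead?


Effective throughput = 1000 * (1 - 28/100) = 720 Mbps
File size in Mb = 828 * 8 = 6624 Mb
Time = 6624 / 720
Time = 9.2 seconds


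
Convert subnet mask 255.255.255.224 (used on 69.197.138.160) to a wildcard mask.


Subnet mask: 255.255.255.224
Wildcard = 255.255.255.255 - subnet mask
255 - 255 = 0
255 - 255 = 0
255 - 255 = 0
255 - 224 = 31
Wildcard: 0.0.0.31


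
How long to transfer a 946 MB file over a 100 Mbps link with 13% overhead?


Effective throughput = 100 * (1 - 13/100) = 87 Mbps
File size in Mb = 946 * 8 = 7568 Mb
Time = 7568 / 87
Time = 86.9885 seconds


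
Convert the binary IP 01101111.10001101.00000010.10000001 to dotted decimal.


01101111 = 111
10001101 = 141
00000010 = 2
10000001 = 129
IP: 111.141.2.129


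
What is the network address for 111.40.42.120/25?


IP:   01101111.00101000.00101010.01111000
Mask: 11111111.11111111.11111111.10000000
AND operation:
Net:  01101111.00101000.00101010.00000000
Network: 111.40.42.0/25


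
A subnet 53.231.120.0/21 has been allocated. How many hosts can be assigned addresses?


Host bits = 32 - 21 = 11
Total addresses = 2^11 = 2048
Usable = total - 2 (network and broadcast)
Usable hosts: 2046


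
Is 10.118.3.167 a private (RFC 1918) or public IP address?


RFC 1918 private ranges:
  10.0.0.0/8 (10.0.0.0 - 10.255.255.255)
  172.16.0.0/12 (172.16.0.0 - 172.31.255.255)
  192.168.0.0/16 (192.168.0.0 - 192.168.255.255)
Private (in 10.0.0.0/8)


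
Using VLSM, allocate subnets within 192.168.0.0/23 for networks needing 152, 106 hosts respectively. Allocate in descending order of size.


152 hosts -> /24 (254 usable): 192.168.0.0/24
106 hosts -> /25 (126 usable): 192.168.1.0/25
Allocation: 192.168.0.0/24 (152 hosts, 254 usable); 192.168.1.0/25 (106 hosts, 126 usable)


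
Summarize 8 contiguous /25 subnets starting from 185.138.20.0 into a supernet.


Original prefix: /25
Number of subnets: 8 = 2^3
New prefix = 25 - 3 = 22
Supernet: 185.138.20.0/22


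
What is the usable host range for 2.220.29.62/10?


Network: 2.192.0.0
Broadcast: 2.255.255.255
First usable = network + 1
Last usable = broadcast - 1
Range: 2.192.0.1 to 2.255.255.254


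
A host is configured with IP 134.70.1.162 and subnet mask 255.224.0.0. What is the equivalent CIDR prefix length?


Binary: 11111111.11100000.00000000.00000000
Count leading 1s
Prefix: /11


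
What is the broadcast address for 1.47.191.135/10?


Network: 1.0.0.0/10
Host bits = 22
Set all host bits to 1:
Broadcast: 1.63.255.255


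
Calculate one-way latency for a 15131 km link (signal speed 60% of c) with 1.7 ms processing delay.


Speed = 0.6 * 3e5 km/s = 180000 km/s
Propagation delay = 15131 / 180000 = 0.0841 s = 84.0611 ms
Processing delay = 1.7 ms
Total one-way latency = 85.7611 ms


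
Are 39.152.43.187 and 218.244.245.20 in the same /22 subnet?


Mask: 255.255.252.0
39.152.43.187 AND mask = 39.152.40.0
218.244.245.20 AND mask = 218.244.244.0
No, different subnets (39.152.40.0 vs 218.244.244.0)


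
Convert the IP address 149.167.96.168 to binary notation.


149 = 10010101
167 = 10100111
96 = 01100000
168 = 10101000
Binary: 10010101.10100111.01100000.10101000


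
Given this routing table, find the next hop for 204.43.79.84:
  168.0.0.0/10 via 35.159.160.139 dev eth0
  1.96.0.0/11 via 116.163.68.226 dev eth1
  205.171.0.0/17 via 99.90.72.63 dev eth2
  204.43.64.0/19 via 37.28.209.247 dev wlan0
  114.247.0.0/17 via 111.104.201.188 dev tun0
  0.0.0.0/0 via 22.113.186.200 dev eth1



Longest prefix match for 204.43.79.84:
  /10 168.0.0.0: no
  /11 1.96.0.0: no
  /17 205.171.0.0: no
  /19 204.43.64.0: MATCH
  /17 114.247.0.0: no
  /0 0.0.0.0: MATCH
Selected: next-hop 37.28.209.247 via wlan0 (matched /19)


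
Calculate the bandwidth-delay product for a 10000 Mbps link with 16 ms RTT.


BDP = bandwidth * RTT
= 10000 Mbps * 16 ms
= 10000 * 1e6 * 16 / 1000 bits
= 160000000 bits
= 20000000 bytes
= 19531.25 KB
BDP = 160000000 bits (20000000 bytes)


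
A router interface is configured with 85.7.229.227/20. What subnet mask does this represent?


/20 means 20 network bits, 12 host bits
Binary: 11111111111111111111000000000000
Mask: 255.255.240.0


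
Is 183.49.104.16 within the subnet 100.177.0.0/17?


Subnet network: 100.177.0.0
Test IP AND mask: 183.49.0.0
No, 183.49.104.16 is not in 100.177.0.0/17


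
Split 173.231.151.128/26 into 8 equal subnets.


New prefix = 26 + 3 = 29
Each subnet has 8 addresses
  173.231.151.128/29
  173.231.151.136/29
  173.231.151.144/29
  173.231.151.152/29
  173.231.151.160/29
  173.231.151.168/29
  173.231.151.176/29
  173.231.151.184/29
Subnets: 173.231.151.128/29, 173.231.151.136/29, 173.231.151.144/29, 173.231.151.152/29, 173.231.151.160/29, 173.231.151.168/29, 173.231.151.176/29, 173.231.151.184/29


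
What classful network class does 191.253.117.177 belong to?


First octet: 191
Binary: 10111111
10xxxxxx -> Class B (128-191)
Class B, default mask 255.255.0.0 (/16)


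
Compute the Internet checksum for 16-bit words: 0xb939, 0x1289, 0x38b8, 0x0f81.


Sum all words (with carry folding):
+ 0xb939 = 0xb939
+ 0x1289 = 0xcbc2
+ 0x38b8 = 0x047b
+ 0x0f81 = 0x13fc
One's complement: ~0x13fc
Checksum = 0xec03


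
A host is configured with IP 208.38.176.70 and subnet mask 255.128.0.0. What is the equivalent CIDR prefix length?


Binary: 11111111.10000000.00000000.00000000
Count leading 1s
Prefix: /9


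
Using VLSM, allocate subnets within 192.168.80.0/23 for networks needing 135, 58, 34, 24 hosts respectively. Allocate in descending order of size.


135 hosts -> /24 (254 usable): 192.168.80.0/24
58 hosts -> /26 (62 usable): 192.168.81.0/26
34 hosts -> /26 (62 usable): 192.168.81.64/26
24 hosts -> /27 (30 usable): 192.168.81.128/27
Allocation: 192.168.80.0/24 (135 hosts, 254 usable); 192.168.81.0/26 (58 hosts, 62 usable); 192.168.81.64/26 (34 hosts, 62 usable); 192.168.81.128/27 (24 hosts, 30 usable)


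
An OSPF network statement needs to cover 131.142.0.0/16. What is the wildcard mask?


Subnet mask: 255.255.0.0
Wildcard = 255.255.255.255 - subnet mask
255 - 255 = 0
255 - 255 = 0
255 - 0 = 255
255 - 0 = 255
Wildcard: 0.0.255.255


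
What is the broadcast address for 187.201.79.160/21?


Network: 187.201.72.0/21
Host bits = 11
Set all host bits to 1:
Broadcast: 187.201.79.255


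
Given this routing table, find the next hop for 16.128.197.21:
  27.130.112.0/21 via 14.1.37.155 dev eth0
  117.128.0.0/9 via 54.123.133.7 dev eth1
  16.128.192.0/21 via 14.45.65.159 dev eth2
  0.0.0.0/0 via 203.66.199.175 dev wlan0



Longest prefix match for 16.128.197.21:
  /21 27.130.112.0: no
  /9 117.128.0.0: no
  /21 16.128.192.0: MATCH
  /0 0.0.0.0: MATCH
Selected: next-hop 14.45.65.159 via eth2 (matched /21)


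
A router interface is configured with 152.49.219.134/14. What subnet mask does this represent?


/14 means 14 network bits, 18 host bits
Binary: 11111111111111000000000000000000
Mask: 255.252.0.0


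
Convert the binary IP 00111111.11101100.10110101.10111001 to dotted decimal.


00111111 = 63
11101100 = 236
10110101 = 181
10111001 = 185
IP: 63.236.181.185


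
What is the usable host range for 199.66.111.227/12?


Network: 199.64.0.0
Broadcast: 199.79.255.255
First usable = network + 1
Last usable = broadcast - 1
Range: 199.64.0.1 to 199.79.255.254


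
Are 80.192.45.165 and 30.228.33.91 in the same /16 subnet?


Mask: 255.255.0.0
80.192.45.165 AND mask = 80.192.0.0
30.228.33.91 AND mask = 30.228.0.0
No, different subnets (80.192.0.0 vs 30.228.0.0)


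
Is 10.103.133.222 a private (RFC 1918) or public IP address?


RFC 1918 private ranges:
  10.0.0.0/8 (10.0.0.0 - 10.255.255.255)
  172.16.0.0/12 (172.16.0.0 - 172.31.255.255)
  192.168.0.0/16 (192.168.0.0 - 192.168.255.255)
Private (in 10.0.0.0/8)


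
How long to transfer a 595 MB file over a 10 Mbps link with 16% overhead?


Effective throughput = 10 * (1 - 16/100) = 8.4 Mbps
File size in Mb = 595 * 8 = 4760 Mb
Time = 4760 / 8.4
Time = 566.6667 seconds


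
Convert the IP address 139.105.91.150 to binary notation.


139 = 10001011
105 = 01101001
91 = 01011011
150 = 10010110
Binary: 10001011.01101001.01011011.10010110


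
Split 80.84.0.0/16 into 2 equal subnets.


New prefix = 16 + 1 = 17
Each subnet has 32768 addresses
  80.84.0.0/17
  80.84.128.0/17
Subnets: 80.84.0.0/17, 80.84.128.0/17


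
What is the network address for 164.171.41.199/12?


IP:   10100100.10101011.00101001.11000111
Mask: 11111111.11110000.00000000.00000000
AND operation:
Net:  10100100.10100000.00000000.00000000
Network: 164.160.0.0/12


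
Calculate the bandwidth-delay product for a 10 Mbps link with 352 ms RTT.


BDP = bandwidth * RTT
= 10 Mbps * 352 ms
= 10 * 1e6 * 352 / 1000 bits
= 3520000 bits
= 440000 bytes
= 429.6875 KB
BDP = 3520000 bits (440000 bytes)


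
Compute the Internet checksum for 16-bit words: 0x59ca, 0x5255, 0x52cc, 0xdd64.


Sum all words (with carry folding):
+ 0x59ca = 0x59ca
+ 0x5255 = 0xac1f
+ 0x52cc = 0xfeeb
+ 0xdd64 = 0xdc50
One's complement: ~0xdc50
Checksum = 0x23af


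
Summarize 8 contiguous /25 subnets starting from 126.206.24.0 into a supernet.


Original prefix: /25
Number of subnets: 8 = 2^3
New prefix = 25 - 3 = 22
Supernet: 126.206.24.0/22


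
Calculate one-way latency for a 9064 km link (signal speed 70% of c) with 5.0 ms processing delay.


Speed = 0.7 * 3e5 km/s = 210000 km/s
Propagation delay = 9064 / 210000 = 0.0432 s = 43.1619 ms
Processing delay = 5.0 ms
Total one-way latency = 48.1619 ms


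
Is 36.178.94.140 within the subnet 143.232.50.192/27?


Subnet network: 143.232.50.192
Test IP AND mask: 36.178.94.128
No, 36.178.94.140 is not in 143.232.50.192/27


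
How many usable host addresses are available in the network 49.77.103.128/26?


Host bits = 32 - 26 = 6
Total addresses = 2^6 = 64
Usable = total - 2 (network and broadcast)
Usable hosts: 62


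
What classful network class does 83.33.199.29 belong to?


First octet: 83
Binary: 01010011
0xxxxxxx -> Class A (1-126)
Class A, default mask 255.0.0.0 (/8)


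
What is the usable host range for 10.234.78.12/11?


Network: 10.224.0.0
Broadcast: 10.255.255.255
First usable = network + 1
Last usable = broadcast - 1
Range: 10.224.0.1 to 10.255.255.254


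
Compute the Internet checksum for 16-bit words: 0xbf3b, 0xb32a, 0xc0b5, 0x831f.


Sum all words (with carry folding):
+ 0xbf3b = 0xbf3b
+ 0xb32a = 0x7266
+ 0xc0b5 = 0x331c
+ 0x831f = 0xb63b
One's complement: ~0xb63b
Checksum = 0x49c4


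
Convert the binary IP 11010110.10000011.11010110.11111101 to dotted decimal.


11010110 = 214
10000011 = 131
11010110 = 214
11111101 = 253
IP: 214.131.214.253


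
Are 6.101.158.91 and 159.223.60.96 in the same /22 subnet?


Mask: 255.255.252.0
6.101.158.91 AND mask = 6.101.156.0
159.223.60.96 AND mask = 159.223.60.0
No, different subnets (6.101.156.0 vs 159.223.60.0)


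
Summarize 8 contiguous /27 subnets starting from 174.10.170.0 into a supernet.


Original prefix: /27
Number of subnets: 8 = 2^3
New prefix = 27 - 3 = 24
Supernet: 174.10.170.0/24


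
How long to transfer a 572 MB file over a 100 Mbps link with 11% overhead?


Effective throughput = 100 * (1 - 11/100) = 89 Mbps
File size in Mb = 572 * 8 = 4576 Mb
Time = 4576 / 89
Time = 51.4157 seconds


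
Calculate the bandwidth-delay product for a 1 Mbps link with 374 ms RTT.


BDP = bandwidth * RTT
= 1 Mbps * 374 ms
= 1 * 1e6 * 374 / 1000 bits
= 374000 bits
= 46750 bytes
= 45.6543 KB
BDP = 374000 bits (46750 bytes)


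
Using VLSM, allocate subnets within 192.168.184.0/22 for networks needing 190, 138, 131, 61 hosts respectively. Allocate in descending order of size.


190 hosts -> /24 (254 usable): 192.168.184.0/24
138 hosts -> /24 (254 usable): 192.168.185.0/24
131 hosts -> /24 (254 usable): 192.168.186.0/24
61 hosts -> /26 (62 usable): 192.168.187.0/26
Allocation: 192.168.184.0/24 (190 hosts, 254 usable); 192.168.185.0/24 (138 hosts, 254 usable); 192.168.186.0/24 (131 hosts, 254 usable); 192.168.187.0/26 (61 hosts, 62 usable)


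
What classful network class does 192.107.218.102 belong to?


First octet: 192
Binary: 11000000
110xxxxx -> Class C (192-223)
Class C, default mask 255.255.255.0 (/24)


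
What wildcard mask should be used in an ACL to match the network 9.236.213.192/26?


Subnet mask: 255.255.255.192
Wildcard = 255.255.255.255 - subnet mask
255 - 255 = 0
255 - 255 = 0
255 - 255 = 0
255 - 192 = 63
Wildcard: 0.0.0.63


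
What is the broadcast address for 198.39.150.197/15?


Network: 198.38.0.0/15
Host bits = 17
Set all host bits to 1:
Broadcast: 198.39.255.255


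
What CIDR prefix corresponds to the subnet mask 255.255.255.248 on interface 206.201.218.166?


Binary: 11111111.11111111.11111111.11111000
Count leading 1s
Prefix: /29


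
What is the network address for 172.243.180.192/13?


IP:   10101100.11110011.10110100.11000000
Mask: 11111111.11111000.00000000.00000000
AND operation:
Net:  10101100.11110000.00000000.00000000
Network: 172.240.0.0/13


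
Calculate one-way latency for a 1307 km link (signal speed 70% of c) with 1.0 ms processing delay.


Speed = 0.7 * 3e5 km/s = 210000 km/s
Propagation delay = 1307 / 210000 = 0.0062 s = 6.2238 ms
Processing delay = 1.0 ms
Total one-way latency = 7.2238 ms


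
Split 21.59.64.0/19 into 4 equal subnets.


New prefix = 19 + 2 = 21
Each subnet has 2048 addresses
  21.59.64.0/21
  21.59.72.0/21
  21.59.80.0/21
  21.59.88.0/21
Subnets: 21.59.64.0/21, 21.59.72.0/21, 21.59.80.0/21, 21.59.88.0/21


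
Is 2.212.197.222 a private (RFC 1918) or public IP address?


RFC 1918 private ranges:
  10.0.0.0/8 (10.0.0.0 - 10.255.255.255)
  172.16.0.0/12 (172.16.0.0 - 172.31.255.255)
  192.168.0.0/16 (192.168.0.0 - 192.168.255.255)
Public (not in any RFC 1918 range)


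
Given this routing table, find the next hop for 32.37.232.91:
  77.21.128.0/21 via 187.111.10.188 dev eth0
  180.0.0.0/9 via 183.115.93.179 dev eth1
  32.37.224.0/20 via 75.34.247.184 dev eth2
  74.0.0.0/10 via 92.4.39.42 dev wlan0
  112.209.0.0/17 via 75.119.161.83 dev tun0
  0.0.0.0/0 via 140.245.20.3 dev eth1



Longest prefix match for 32.37.232.91:
  /21 77.21.128.0: no
  /9 180.0.0.0: no
  /20 32.37.224.0: MATCH
  /10 74.0.0.0: no
  /17 112.209.0.0: no
  /0 0.0.0.0: MATCH
Selected: next-hop 75.34.247.184 via eth2 (matched /20)


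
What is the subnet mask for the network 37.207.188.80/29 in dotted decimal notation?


/29 means 29 network bits, 3 host bits
Binary: 11111111111111111111111111111000
Mask: 255.255.255.248


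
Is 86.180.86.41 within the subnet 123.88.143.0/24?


Subnet network: 123.88.143.0
Test IP AND mask: 86.180.86.0
No, 86.180.86.41 is not in 123.88.143.0/24


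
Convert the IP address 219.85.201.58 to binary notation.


219 = 11011011
85 = 01010101
201 = 11001001
58 = 00111010
Binary: 11011011.01010101.11001001.00111010


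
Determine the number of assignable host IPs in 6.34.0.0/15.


Host bits = 32 - 15 = 17
Total addresses = 2^17 = 131072
Usable = total - 2 (network and broadcast)
Usable hosts: 131070
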